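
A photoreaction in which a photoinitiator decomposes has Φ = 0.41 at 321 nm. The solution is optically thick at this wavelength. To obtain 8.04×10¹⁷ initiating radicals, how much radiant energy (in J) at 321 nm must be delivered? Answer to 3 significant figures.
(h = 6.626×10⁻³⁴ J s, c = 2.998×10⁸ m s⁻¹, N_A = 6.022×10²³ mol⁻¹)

Product: 8.04×10¹⁷ / 6.022×10²³ = 1.335×10⁻⁶ mol.
Photons that must be absorbed: 1.335×10⁻⁶ / 0.41 = 3.256×10⁻⁶ mol.
Photon energy: hc/λ = 6.188×10⁻¹⁹ J; per mole, 3.726×10⁵ J mol⁻¹.
Energy required: 3.256×10⁻⁶ × 3.726×10⁵ = 1.21 J.

1.21 J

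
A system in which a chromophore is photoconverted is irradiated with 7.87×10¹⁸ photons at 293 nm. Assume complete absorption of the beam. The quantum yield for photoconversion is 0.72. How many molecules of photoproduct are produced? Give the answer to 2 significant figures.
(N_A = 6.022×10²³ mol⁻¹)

5.7×10¹⁸ molecules

Moles of photons: 7.87×10¹⁸ / 6.022×10²³ = 1.307×10⁻⁵ mol.
Product: Φ × n_abs = 0.72 × 1.307×10⁻⁵ = 9.410×10⁻⁶ mol.
As a count: 9.410×10⁻⁶ × 6.022×10²³ = 5.7×10¹⁸.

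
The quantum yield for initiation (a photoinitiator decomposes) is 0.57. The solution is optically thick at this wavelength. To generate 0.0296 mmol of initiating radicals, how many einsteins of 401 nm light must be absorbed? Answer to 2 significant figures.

5.2e-5 einstein

Product: 0.0296 mmol = 2.96e-5 mol.
Photons that must be absorbed: 2.96e-5 / 0.57 = 5.193e-5 mol.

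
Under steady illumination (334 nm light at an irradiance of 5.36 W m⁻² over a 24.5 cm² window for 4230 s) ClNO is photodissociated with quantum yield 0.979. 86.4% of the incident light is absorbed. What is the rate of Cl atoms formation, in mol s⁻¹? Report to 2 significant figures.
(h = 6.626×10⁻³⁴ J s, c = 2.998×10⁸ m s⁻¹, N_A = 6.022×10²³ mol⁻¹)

3.1×10⁻⁸ mol s⁻¹

Photon energy at 334 nm: hc/λ = (6.626×10⁻³⁴)(2.998×10⁸)/(334×10⁻⁹) = 5.948×10⁻¹⁹ J.
Energy delivered: (5.36 W m⁻²)(24.5×10⁻⁴ m²)(4230 s) = 55.55 J.
Photons incident: 55.55 / 5.948×10⁻¹⁹ = 9.339×10¹⁹, i.e. 9.339×10¹⁹/6.022×10²³ = 1.551×10⁻⁴ mol.
Photons absorbed: 0.864 × 1.551×10⁻⁴ = 1.340×10⁻⁴ mol.
Product formed: 0.979 × 1.340×10⁻⁴ = 1.312×10⁻⁴ mol.
Rate: 1.312×10⁻⁴ / 4230 s = 3.1×10⁻⁸ mol s⁻¹.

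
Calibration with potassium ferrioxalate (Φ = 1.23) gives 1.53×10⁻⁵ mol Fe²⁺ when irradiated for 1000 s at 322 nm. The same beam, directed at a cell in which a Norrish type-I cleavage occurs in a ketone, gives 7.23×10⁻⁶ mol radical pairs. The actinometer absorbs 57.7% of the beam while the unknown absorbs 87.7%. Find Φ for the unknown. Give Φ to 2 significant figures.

Photons absorbed by the actinometer: 1.53×10⁻⁵ / 1.23 = 1.244×10⁻⁵ mol.
Incident flux: 1.244×10⁻⁵ / 0.577 = 2.156×10⁻⁵ einstein.
Absorbed by unknown: 0.877 × 2.156×10⁻⁵ = 1.891×10⁻⁵ mol.
Φ(unknown) = 7.23×10⁻⁶ / 1.891×10⁻⁵ = 0.38.

Φ = 0.38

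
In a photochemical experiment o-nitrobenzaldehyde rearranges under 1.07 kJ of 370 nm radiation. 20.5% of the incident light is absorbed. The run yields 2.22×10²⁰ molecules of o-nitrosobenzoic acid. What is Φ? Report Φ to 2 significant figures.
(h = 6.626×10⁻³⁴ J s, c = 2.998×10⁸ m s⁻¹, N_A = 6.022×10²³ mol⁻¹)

Φ = 0.54

Product: 2.22×10²⁰ / 6.022×10²³ = 3.686×10⁻⁴ mol.
Photon energy at 370 nm: hc/λ = (6.626×10⁻³⁴)(2.998×10⁸)/(370×10⁻⁹) = 5.369×10⁻¹⁹ J.
Incident energy: 1.07 kJ = 1070 J.
Photons incident: 1070 / 5.369×10⁻¹⁹ = 1.993×10²¹, i.e. 1.993×10²¹/6.022×10²³ = 0.003310 mol.
Photons absorbed: 0.205 × 0.003310 = 6.786×10⁻⁴ mol.
Φ = 3.686×10⁻⁴ mol / 6.786×10⁻⁴ mol photons = 0.54.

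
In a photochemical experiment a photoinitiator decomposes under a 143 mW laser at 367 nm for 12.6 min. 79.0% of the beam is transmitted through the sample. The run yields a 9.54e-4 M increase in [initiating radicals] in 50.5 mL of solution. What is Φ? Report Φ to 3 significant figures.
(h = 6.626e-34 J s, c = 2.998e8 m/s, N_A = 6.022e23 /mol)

Φ = 0.692

Product: (9.54e-4 M)(0.0505 L) = 4.818e-5 mol.
Photon energy at 367 nm: hc/λ = (6.626e-34)(2.998e8)/(367e-9) = 5.413e-19 J.
Energy delivered: (143 mW)(756 s) = 108.1 J.
Photons incident: 108.1 / 5.413e-19 = 1.997e20, i.e. 1.997e20/6.022e23 = 3.316e-4 mol.
Fraction absorbed: 1 − 79.0/100 = 0.2100.
Photons absorbed: 0.2100 × 3.316e-4 = 6.964e-5 mol.
Φ = 4.818e-5 mol / 6.964e-5 mol photons = 0.692.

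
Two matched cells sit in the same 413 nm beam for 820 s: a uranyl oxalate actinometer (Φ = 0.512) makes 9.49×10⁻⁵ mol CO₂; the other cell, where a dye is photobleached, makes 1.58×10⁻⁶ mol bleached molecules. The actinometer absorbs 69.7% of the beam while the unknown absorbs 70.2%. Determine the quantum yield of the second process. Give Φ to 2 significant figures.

Φ = 0.0085

Photons absorbed by the actinometer: 9.49×10⁻⁵ / 0.512 = 1.854×10⁻⁴ mol.
Incident flux: 1.854×10⁻⁴ / 0.697 = 2.660×10⁻⁴ einstein.
Absorbed by unknown: 0.702 × 2.660×10⁻⁴ = 1.867×10⁻⁴ mol.
Φ(unknown) = 1.58×10⁻⁶ / 1.867×10⁻⁴ = 0.0085.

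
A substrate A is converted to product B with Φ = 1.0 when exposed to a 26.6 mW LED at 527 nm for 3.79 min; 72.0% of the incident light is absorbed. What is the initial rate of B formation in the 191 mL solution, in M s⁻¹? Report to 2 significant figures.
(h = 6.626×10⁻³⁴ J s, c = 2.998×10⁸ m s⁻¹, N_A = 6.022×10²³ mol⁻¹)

4.4×10⁻⁷ M s⁻¹

Photon energy at 527 nm: hc/λ = (6.626×10⁻³⁴)(2.998×10⁸)/(527×10⁻⁹) = 3.769×10⁻¹⁹ J.
Energy delivered: (26.6 mW)(227.4 s) = 6.049 J.
Photons incident: 6.049 / 3.769×10⁻¹⁹ = 1.605×10¹⁹, i.e. 1.605×10¹⁹/6.022×10²³ = 2.665×10⁻⁵ mol.
Photons absorbed: 0.720 × 2.665×10⁻⁵ = 1.919×10⁻⁵ mol.
Product formed: 1.0 × 1.919×10⁻⁵ = 1.919×10⁻⁵ mol.
Rate: 1.919×10⁻⁵ mol / (227.4 s × 0.191 L) = 4.4×10⁻⁷ M s⁻¹.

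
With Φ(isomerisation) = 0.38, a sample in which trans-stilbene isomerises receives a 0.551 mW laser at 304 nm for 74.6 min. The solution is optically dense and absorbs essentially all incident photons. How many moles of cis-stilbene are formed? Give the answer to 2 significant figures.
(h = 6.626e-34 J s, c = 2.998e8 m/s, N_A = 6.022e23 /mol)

2.4e-6 mol

Photon energy at 304 nm: hc/λ = (6.626e-34)(2.998e8)/(304e-9) = 6.534e-19 J.
Energy delivered: (0.551 mW)(4476 s) = 2.466 J.
Photons incident: 2.466 / 6.534e-19 = 3.774e18, i.e. 3.774e18/6.022e23 = 6.267e-6 mol.
Product: Φ × n_abs = 0.38 × 6.267e-6 = 2.381e-6 mol.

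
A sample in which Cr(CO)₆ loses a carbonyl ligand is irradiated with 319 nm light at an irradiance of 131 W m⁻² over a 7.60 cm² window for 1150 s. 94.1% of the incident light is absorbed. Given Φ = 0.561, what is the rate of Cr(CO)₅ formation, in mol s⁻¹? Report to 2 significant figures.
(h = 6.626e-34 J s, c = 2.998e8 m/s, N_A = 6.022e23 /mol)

Photon energy at 319 nm: hc/λ = (6.626e-34)(2.998e8)/(319e-9) = 6.227e-19 J.
Energy delivered: (131 W m⁻²)(7.60e-4 m²)(1150 s) = 114.5 J.
Photons incident: 114.5 / 6.227e-19 = 1.839e20, i.e. 1.839e20/6.022e23 = 3.054e-4 mol.
Photons absorbed: 0.941 × 3.054e-4 = 2.874e-4 mol.
Product formed: 0.561 × 2.874e-4 = 1.612e-4 mol.
Rate: 1.612e-4 / 1150 s = 1.4e-7 mol s⁻¹.

1.4e-7 mol s⁻¹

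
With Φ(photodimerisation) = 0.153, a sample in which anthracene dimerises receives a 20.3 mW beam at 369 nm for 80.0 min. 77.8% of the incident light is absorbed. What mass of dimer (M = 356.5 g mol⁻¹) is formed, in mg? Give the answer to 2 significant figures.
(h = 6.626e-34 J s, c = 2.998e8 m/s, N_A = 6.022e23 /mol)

13 mg

Photon energy at 369 nm: hc/λ = (6.626e-34)(2.998e8)/(369e-9) = 5.383e-19 J.
Energy delivered: (20.3 mW)(4800 s) = 97.44 J.
Photons incident: 97.44 / 5.383e-19 = 1.810e20, i.e. 1.810e20/6.022e23 = 3.006e-4 mol.
Photons absorbed: 0.778 × 3.006e-4 = 2.339e-4 mol.
Product: Φ × n_abs = 0.153 × 2.339e-4 = 3.579e-5 mol.
Mass: 3.579e-5 × 356.5 = 0.01276 g = 13 mg.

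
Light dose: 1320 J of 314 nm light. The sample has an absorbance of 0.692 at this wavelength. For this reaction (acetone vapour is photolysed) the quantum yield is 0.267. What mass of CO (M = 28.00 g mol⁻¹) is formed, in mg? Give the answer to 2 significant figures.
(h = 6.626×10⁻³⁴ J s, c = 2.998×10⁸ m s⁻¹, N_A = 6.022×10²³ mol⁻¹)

21 mg

Photon energy at 314 nm: hc/λ = (6.626×10⁻³⁴)(2.998×10⁸)/(314×10⁻⁹) = 6.326×10⁻¹⁹ J.
Photons incident: 1320 / 6.326×10⁻¹⁹ = 2.087×10²¹, i.e. 2.087×10²¹/6.022×10²³ = 0.003466 mol.
Fraction absorbed: 1 − 10^(−0.692) = 0.7968.
Photons absorbed: 0.7968 × 0.003466 = 0.002762 mol.
Product: Φ × n_abs = 0.267 × 0.002762 = 7.375×10⁻⁴ mol.
Mass: 7.375×10⁻⁴ × 28.00 = 0.02065 g = 21 mg.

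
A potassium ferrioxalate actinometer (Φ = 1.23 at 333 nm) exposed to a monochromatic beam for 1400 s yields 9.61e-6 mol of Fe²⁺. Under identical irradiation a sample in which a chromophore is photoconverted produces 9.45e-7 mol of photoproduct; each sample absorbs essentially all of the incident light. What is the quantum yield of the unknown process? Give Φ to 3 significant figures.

Φ = 0.121

Photons absorbed by the actinometer: 9.61e-6 / 1.23 = 7.813e-6 mol.
Φ(unknown) = 9.45e-7 / 7.813e-6 = 0.121.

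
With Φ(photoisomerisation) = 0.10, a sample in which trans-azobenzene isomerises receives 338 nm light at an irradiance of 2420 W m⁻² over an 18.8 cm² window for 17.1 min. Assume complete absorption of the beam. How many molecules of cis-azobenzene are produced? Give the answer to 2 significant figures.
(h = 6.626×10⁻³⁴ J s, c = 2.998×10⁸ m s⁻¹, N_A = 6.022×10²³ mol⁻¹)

Photon energy at 338 nm: hc/λ = (6.626×10⁻³⁴)(2.998×10⁸)/(338×10⁻⁹) = 5.877×10⁻¹⁹ J.
Energy delivered: (2420 W m⁻²)(18.8×10⁻⁴ m²)(1026 s) = 4668 J.
Photons incident: 4668 / 5.877×10⁻¹⁹ = 7.943×10²¹, i.e. 7.943×10²¹/6.022×10²³ = 0.01319 mol.
Product: Φ × n_abs = 0.10 × 0.01319 = 0.001319 mol.
As a count: 0.001319 × 6.022×10²³ = 7.9×10²⁰.

7.9×10²⁰ molecules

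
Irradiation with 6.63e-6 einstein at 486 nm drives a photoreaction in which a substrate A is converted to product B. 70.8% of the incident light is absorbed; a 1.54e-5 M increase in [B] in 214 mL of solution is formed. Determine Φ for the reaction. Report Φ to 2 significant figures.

Φ = 0.70

Product: (1.54e-5 M)(0.214 L) = 3.296e-6 mol.
Photons absorbed: 0.708 × 6.63e-6 = 4.694e-6 mol.
Φ = 3.296e-6 mol / 4.694e-6 mol photons = 0.70.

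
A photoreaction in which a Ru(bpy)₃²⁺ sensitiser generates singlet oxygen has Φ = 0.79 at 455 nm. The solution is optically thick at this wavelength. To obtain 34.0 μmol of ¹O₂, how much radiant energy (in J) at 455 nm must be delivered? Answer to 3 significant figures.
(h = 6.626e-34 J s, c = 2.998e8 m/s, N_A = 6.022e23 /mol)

Product: 34.0 μmol = 3.40e-5 mol.
Photons that must be absorbed: 3.40e-5 / 0.79 = 4.304e-5 mol.
Photon energy: hc/λ = 4.366e-19 J; per mole, 2.629e5 J mol⁻¹.
Energy required: 4.304e-5 × 2.629e5 = 11.3 J.

11.3 J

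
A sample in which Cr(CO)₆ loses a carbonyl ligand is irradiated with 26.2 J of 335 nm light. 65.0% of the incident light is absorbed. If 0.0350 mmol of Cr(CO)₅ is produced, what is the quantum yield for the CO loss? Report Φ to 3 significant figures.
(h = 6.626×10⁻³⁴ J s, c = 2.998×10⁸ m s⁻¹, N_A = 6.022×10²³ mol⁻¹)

Φ = 0.734

Product: 0.0350 mmol = 3.50×10⁻⁵ mol.
Photon energy at 335 nm: hc/λ = (6.626×10⁻³⁴)(2.998×10⁸)/(335×10⁻⁹) = 5.930×10⁻¹⁹ J.
Photons incident: 26.2 / 5.930×10⁻¹⁹ = 4.418×10¹⁹, i.e. 4.418×10¹⁹/6.022×10²³ = 7.336×10⁻⁵ mol.
Photons absorbed: 0.650 × 7.336×10⁻⁵ = 4.768×10⁻⁵ mol.
Φ = 3.50×10⁻⁵ mol / 4.768×10⁻⁵ mol photons = 0.734.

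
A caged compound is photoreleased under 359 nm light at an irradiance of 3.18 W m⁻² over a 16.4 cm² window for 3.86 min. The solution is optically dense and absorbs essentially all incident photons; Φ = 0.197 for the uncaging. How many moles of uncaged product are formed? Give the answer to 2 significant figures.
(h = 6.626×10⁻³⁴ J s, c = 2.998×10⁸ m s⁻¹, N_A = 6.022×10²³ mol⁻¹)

7.1×10⁻⁷ mol

Photon energy at 359 nm: hc/λ = (6.626×10⁻³⁴)(2.998×10⁸)/(359×10⁻⁹) = 5.533×10⁻¹⁹ J.
Energy delivered: (3.18 W m⁻²)(16.4×10⁻⁴ m²)(231.6 s) = 1.208 J.
Photons incident: 1.208 / 5.533×10⁻¹⁹ = 2.183×10¹⁸, i.e. 2.183×10¹⁸/6.022×10²³ = 3.625×10⁻⁶ mol.
Product: Φ × n_abs = 0.197 × 3.625×10⁻⁶ = 7.141×10⁻⁷ mol.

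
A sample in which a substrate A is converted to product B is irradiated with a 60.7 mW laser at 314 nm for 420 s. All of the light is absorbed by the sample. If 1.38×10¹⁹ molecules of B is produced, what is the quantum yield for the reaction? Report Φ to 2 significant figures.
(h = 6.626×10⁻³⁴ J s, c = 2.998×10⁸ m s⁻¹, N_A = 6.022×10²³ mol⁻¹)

Φ = 0.34

Product: 1.38×10¹⁹ / 6.022×10²³ = 2.292×10⁻⁵ mol.
Photon energy at 314 nm: hc/λ = (6.626×10⁻³⁴)(2.998×10⁸)/(314×10⁻⁹) = 6.326×10⁻¹⁹ J.
Energy delivered: (60.7 mW)(420 s) = 25.49 J.
Photons incident: 25.49 / 6.326×10⁻¹⁹ = 4.029×10¹⁹, i.e. 4.029×10¹⁹/6.022×10²³ = 6.690×10⁻⁵ mol.
Φ = 2.292×10⁻⁵ mol / 6.690×10⁻⁵ mol photons = 0.34.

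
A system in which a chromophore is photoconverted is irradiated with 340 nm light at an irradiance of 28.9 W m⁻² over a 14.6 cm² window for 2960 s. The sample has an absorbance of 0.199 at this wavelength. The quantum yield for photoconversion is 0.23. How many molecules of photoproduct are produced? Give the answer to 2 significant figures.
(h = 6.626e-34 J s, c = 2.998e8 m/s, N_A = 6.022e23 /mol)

1.8e19 molecules

Photon energy at 340 nm: hc/λ = (6.626e-34)(2.998e8)/(340e-9) = 5.843e-19 J.
Energy delivered: (28.9 W m⁻²)(14.6e-4 m²)(2960 s) = 124.9 J.
Photons incident: 124.9 / 5.843e-19 = 2.138e20, i.e. 2.138e20/6.022e23 = 3.550e-4 mol.
Fraction absorbed: 1 − 10^(−0.199) = 0.3676.
Photons absorbed: 0.3676 × 3.550e-4 = 1.305e-4 mol.
Product: Φ × n_abs = 0.23 × 1.305e-4 = 3.002e-5 mol.
As a count: 3.002e-5 × 6.022e23 = 1.8e19.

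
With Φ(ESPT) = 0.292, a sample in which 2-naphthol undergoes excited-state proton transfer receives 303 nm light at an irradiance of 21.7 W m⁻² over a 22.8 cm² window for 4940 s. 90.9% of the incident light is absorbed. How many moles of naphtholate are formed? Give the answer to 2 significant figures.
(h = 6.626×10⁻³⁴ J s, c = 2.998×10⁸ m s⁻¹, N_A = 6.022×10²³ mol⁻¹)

1.6×10⁻⁴ mol

Photon energy at 303 nm: hc/λ = (6.626×10⁻³⁴)(2.998×10⁸)/(303×10⁻⁹) = 6.556×10⁻¹⁹ J.
Energy delivered: (21.7 W m⁻²)(22.8×10⁻⁴ m²)(4940 s) = 244.4 J.
Photons incident: 244.4 / 6.556×10⁻¹⁹ = 3.728×10²⁰, i.e. 3.728×10²⁰/6.022×10²³ = 6.191×10⁻⁴ mol.
Photons absorbed: 0.909 × 6.191×10⁻⁴ = 5.628×10⁻⁴ mol.
Product: Φ × n_abs = 0.292 × 5.628×10⁻⁴ = 1.643×10⁻⁴ mol.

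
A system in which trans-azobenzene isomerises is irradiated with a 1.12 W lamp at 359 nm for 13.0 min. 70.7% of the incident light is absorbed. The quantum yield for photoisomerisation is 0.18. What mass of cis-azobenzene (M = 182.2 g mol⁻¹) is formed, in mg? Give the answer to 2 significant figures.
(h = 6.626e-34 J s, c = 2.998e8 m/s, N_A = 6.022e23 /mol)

61 mg

Photon energy at 359 nm: hc/λ = (6.626e-34)(2.998e8)/(359e-9) = 5.533e-19 J.
Energy delivered: (1.12 W)(780 s) = 873.6 J.
Photons incident: 873.6 / 5.533e-19 = 1.579e21, i.e. 1.579e21/6.022e23 = 0.002622 mol.
Photons absorbed: 0.707 × 0.002622 = 0.001854 mol.
Product: Φ × n_abs = 0.18 × 0.001854 = 3.337e-4 mol.
Mass: 3.337e-4 × 182.2 = 0.06080 g = 61 mg.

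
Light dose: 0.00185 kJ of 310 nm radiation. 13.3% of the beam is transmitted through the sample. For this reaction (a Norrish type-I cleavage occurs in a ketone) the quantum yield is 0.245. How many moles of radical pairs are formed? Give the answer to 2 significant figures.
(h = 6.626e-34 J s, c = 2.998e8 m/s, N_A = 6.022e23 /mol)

1.0e-6 mol

Photon energy at 310 nm: hc/λ = (6.626e-34)(2.998e8)/(310e-9) = 6.408e-19 J.
Incident energy: 0.00185 kJ = 1.85 J.
Photons incident: 1.85 / 6.408e-19 = 2.887e18, i.e. 2.887e18/6.022e23 = 4.794e-6 mol.
Fraction absorbed: 1 − 13.3/100 = 0.8670.
Photons absorbed: 0.8670 × 4.794e-6 = 4.156e-6 mol.
Product: Φ × n_abs = 0.245 × 4.156e-6 = 1.018e-6 mol.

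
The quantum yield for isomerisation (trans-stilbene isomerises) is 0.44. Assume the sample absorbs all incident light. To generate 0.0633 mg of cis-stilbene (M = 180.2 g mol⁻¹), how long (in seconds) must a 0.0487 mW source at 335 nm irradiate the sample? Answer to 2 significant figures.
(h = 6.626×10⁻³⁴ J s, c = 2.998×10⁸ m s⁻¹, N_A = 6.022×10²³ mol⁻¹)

Product: 0.0633 mg / 180.2 g mol⁻¹ = 3.513×10⁻⁷ mol.
Photons that must be absorbed: 3.513×10⁻⁷ / 0.44 = 7.984×10⁻⁷ mol.
Photon energy: hc/λ = 5.930×10⁻¹⁹ J; per mole, 3.571×10⁵ J mol⁻¹.
Energy required: 7.984×10⁻⁷ × 3.571×10⁵ = 0.2851 J.
Time: 0.2851 J / 4.87e-05 W = 5900 s.

t ≈ 5900 s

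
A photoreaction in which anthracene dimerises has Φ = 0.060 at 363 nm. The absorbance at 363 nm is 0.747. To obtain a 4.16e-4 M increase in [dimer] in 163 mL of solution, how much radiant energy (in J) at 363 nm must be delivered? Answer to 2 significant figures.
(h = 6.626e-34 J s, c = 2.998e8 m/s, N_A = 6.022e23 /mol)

450 J

Product: (4.16e-4 M)(0.163 L) = 6.781e-5 mol.
Photons that must be absorbed: 6.781e-5 / 0.060 = 0.001130 mol.
Fraction absorbed: 1 − 10^(−0.747) = 0.8209.
Incident photons needed: 0.001130 / 0.8209 = 0.001377 mol.
Photon energy: hc/λ = 5.472e-19 J; per mole, 3.295e5 J mol⁻¹.
Energy required: 0.001377 × 3.295e5 = 450 J.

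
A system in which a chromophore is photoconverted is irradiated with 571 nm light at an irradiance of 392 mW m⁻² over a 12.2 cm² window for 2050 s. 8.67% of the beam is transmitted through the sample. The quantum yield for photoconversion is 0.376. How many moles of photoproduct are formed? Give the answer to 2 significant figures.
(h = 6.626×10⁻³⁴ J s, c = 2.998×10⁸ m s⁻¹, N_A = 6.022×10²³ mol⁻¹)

Photon energy at 571 nm: hc/λ = (6.626×10⁻³⁴)(2.998×10⁸)/(571×10⁻⁹) = 3.479×10⁻¹⁹ J.
Energy delivered: (392 mW m⁻²)(12.2×10⁻⁴ m²)(2050 s) = 0.9804 J.
Photons incident: 0.9804 / 3.479×10⁻¹⁹ = 2.818×10¹⁸, i.e. 2.818×10¹⁸/6.022×10²³ = 4.680×10⁻⁶ mol.
Fraction absorbed: 1 − 8.67/100 = 0.9133.
Photons absorbed: 0.9133 × 4.680×10⁻⁶ = 4.274×10⁻⁶ mol.
Product: Φ × n_abs = 0.376 × 4.274×10⁻⁶ = 1.607×10⁻⁶ mol.

1.6×10⁻⁶ mol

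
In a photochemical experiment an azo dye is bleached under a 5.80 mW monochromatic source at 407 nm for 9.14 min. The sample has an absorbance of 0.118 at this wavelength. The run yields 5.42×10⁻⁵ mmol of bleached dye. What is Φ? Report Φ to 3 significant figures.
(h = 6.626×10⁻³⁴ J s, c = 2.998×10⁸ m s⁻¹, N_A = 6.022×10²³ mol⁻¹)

Product: 5.42×10⁻⁵ mmol = 5.42×10⁻⁸ mol.
Photon energy at 407 nm: hc/λ = (6.626×10⁻³⁴)(2.998×10⁸)/(407×10⁻⁹) = 4.881×10⁻¹⁹ J.
Energy delivered: (5.80 mW)(548.4 s) = 3.181 J.
Photons incident: 3.181 / 4.881×10⁻¹⁹ = 6.517×10¹⁸, i.e. 6.517×10¹⁸/6.022×10²³ = 1.082×10⁻⁵ mol.
Fraction absorbed: 1 − 10^(−0.118) = 0.2379.
Photons absorbed: 0.2379 × 1.082×10⁻⁵ = 2.574×10⁻⁶ mol.
Φ = 5.42×10⁻⁸ mol / 2.574×10⁻⁶ mol photons = 0.0211.

Φ = 0.0211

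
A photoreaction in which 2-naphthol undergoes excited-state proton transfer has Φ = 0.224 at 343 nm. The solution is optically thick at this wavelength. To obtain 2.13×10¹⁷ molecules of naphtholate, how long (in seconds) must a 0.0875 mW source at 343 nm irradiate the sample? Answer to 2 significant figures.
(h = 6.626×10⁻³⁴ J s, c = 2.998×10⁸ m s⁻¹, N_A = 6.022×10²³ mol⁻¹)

Product: 2.13×10¹⁷ / 6.022×10²³ = 3.537×10⁻⁷ mol.
Photons that must be absorbed: 3.537×10⁻⁷ / 0.224 = 1.579×10⁻⁶ mol.
Photon energy: hc/λ = 5.791×10⁻¹⁹ J; per mole, 3.487×10⁵ J mol⁻¹.
Energy required: 1.579×10⁻⁶ × 3.487×10⁵ = 0.5506 J.
Time: 0.5506 J / 8.75e-05 W = 6300 s.

t ≈ 6300 s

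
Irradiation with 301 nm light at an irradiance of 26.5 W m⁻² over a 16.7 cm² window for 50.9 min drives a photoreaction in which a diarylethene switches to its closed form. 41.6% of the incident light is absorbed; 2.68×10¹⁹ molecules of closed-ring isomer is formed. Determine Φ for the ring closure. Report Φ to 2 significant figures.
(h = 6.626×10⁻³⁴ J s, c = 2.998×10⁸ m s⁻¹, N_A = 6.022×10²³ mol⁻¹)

Φ = 0.31

Product: 2.68×10¹⁹ / 6.022×10²³ = 4.450×10⁻⁵ mol.
Photon energy at 301 nm: hc/λ = (6.626×10⁻³⁴)(2.998×10⁸)/(301×10⁻⁹) = 6.600×10⁻¹⁹ J.
Energy delivered: (26.5 W m⁻²)(16.7×10⁻⁴ m²)(3054 s) = 135.2 J.
Photons incident: 135.2 / 6.600×10⁻¹⁹ = 2.048×10²⁰, i.e. 2.048×10²⁰/6.022×10²³ = 3.401×10⁻⁴ mol.
Photons absorbed: 0.416 × 3.401×10⁻⁴ = 1.415×10⁻⁴ mol.
Φ = 4.450×10⁻⁵ mol / 1.415×10⁻⁴ mol photons = 0.31.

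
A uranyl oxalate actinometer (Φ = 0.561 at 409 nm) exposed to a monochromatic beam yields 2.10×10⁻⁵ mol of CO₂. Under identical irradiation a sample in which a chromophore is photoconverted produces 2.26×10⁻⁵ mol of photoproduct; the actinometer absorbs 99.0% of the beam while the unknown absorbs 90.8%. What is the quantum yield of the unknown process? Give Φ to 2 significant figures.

Φ = 0.66

Photons absorbed by the actinometer: 2.10×10⁻⁵ / 0.561 = 3.743×10⁻⁵ mol.
Incident flux: 3.743×10⁻⁵ / 0.990 = 3.781×10⁻⁵ einstein.
Absorbed by unknown: 0.908 × 3.781×10⁻⁵ = 3.433×10⁻⁵ mol.
Φ(unknown) = 2.26×10⁻⁵ / 3.433×10⁻⁵ = 0.66.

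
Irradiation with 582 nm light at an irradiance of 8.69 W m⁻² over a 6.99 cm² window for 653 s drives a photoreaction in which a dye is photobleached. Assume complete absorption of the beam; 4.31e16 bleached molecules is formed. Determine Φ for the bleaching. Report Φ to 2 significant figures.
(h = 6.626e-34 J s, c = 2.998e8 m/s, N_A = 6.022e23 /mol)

Φ = 0.0037

Product: 4.31e16 / 6.022e23 = 7.157e-8 mol.
Photon energy at 582 nm: hc/λ = (6.626e-34)(2.998e8)/(582e-9) = 3.413e-19 J.
Energy delivered: (8.69 W m⁻²)(6.99e-4 m²)(653 s) = 3.967 J.
Photons incident: 3.967 / 3.413e-19 = 1.162e19, i.e. 1.162e19/6.022e23 = 1.930e-5 mol.
Φ = 7.157e-8 mol / 1.930e-5 mol photons = 0.0037.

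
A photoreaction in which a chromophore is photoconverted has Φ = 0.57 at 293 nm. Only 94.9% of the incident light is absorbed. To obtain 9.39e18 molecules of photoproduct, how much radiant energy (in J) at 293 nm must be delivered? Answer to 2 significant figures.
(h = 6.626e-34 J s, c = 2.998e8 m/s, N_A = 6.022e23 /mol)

Product: 9.39e18 / 6.022e23 = 1.559e-5 mol.
Photons that must be absorbed: 1.559e-5 / 0.57 = 2.735e-5 mol.
Incident photons needed: 2.735e-5 / 0.949 = 2.882e-5 mol.
Photon energy: hc/λ = 6.780e-19 J; per mole, 4.083e5 J mol⁻¹.
Energy required: 2.882e-5 × 4.083e5 = 12 J.

12 J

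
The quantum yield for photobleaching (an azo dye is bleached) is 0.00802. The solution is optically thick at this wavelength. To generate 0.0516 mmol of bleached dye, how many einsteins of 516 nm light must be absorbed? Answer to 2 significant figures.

Product: 0.0516 mmol = 5.16e-5 mol.
Photons that must be absorbed: 5.16e-5 / 0.00802 = 0.006434 mol.

0.0064 einstein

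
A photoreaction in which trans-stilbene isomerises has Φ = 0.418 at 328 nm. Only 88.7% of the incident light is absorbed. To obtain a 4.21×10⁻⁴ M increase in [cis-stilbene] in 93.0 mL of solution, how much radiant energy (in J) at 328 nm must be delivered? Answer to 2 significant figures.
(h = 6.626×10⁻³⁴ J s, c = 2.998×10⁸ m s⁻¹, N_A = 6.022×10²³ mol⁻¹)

Product: (4.21×10⁻⁴ M)(0.093 L) = 3.915×10⁻⁵ mol.
Photons that must be absorbed: 3.915×10⁻⁵ / 0.418 = 9.366×10⁻⁵ mol.
Incident photons needed: 9.366×10⁻⁵ / 0.887 = 1.056×10⁻⁴ mol.
Photon energy: hc/λ = 6.056×10⁻¹⁹ J; per mole, 3.647×10⁵ J mol⁻¹.
Energy required: 1.056×10⁻⁴ × 3.647×10⁵ = 39 J.

39 J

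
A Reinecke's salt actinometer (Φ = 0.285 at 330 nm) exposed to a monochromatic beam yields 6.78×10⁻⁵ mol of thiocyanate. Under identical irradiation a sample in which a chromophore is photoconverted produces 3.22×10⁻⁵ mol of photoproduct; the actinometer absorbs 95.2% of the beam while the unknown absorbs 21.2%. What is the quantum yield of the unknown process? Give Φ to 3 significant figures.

Photons absorbed by the actinometer: 6.78×10⁻⁵ / 0.285 = 2.379×10⁻⁴ mol.
Incident flux: 2.379×10⁻⁴ / 0.952 = 2.499×10⁻⁴ einstein.
Absorbed by unknown: 0.212 × 2.499×10⁻⁴ = 5.298×10⁻⁵ mol.
Φ(unknown) = 3.22×10⁻⁵ / 5.298×10⁻⁵ = 0.608.

Φ = 0.608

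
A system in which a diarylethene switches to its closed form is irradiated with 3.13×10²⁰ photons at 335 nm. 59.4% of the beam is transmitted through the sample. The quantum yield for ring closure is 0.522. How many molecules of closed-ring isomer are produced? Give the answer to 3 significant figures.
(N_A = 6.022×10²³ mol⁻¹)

6.63×10¹⁹ molecules

Moles of photons: 3.13×10²⁰ / 6.022×10²³ = 5.198×10⁻⁴ mol.
Fraction absorbed: 1 − 59.4/100 = 0.4060.
Photons absorbed: 0.4060 × 5.198×10⁻⁴ = 2.110×10⁻⁴ mol.
Product: Φ × n_abs = 0.522 × 2.110×10⁻⁴ = 1.101×10⁻⁴ mol.
As a count: 1.101×10⁻⁴ × 6.022×10²³ = 6.63×10¹⁹.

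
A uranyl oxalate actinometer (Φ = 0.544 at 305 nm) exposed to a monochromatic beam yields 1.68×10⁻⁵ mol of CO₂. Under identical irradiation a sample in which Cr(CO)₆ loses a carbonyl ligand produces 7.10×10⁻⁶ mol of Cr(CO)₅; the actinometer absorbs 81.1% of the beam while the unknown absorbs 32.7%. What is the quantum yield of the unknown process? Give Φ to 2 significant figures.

Photons absorbed by the actinometer: 1.68×10⁻⁵ / 0.544 = 3.088×10⁻⁵ mol.
Incident flux: 3.088×10⁻⁵ / 0.811 = 3.808×10⁻⁵ einstein.
Absorbed by unknown: 0.327 × 3.808×10⁻⁵ = 1.245×10⁻⁵ mol.
Φ(unknown) = 7.10×10⁻⁶ / 1.245×10⁻⁵ = 0.57.

Φ = 0.57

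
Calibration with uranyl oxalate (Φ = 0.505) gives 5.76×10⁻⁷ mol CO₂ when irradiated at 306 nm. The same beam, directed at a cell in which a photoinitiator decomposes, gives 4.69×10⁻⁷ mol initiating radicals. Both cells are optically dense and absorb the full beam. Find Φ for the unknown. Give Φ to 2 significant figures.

Photons absorbed by the actinometer: 5.76×10⁻⁷ / 0.505 = 1.141×10⁻⁶ mol.
Φ(unknown) = 4.69×10⁻⁷ / 1.141×10⁻⁶ = 0.41.

Φ = 0.41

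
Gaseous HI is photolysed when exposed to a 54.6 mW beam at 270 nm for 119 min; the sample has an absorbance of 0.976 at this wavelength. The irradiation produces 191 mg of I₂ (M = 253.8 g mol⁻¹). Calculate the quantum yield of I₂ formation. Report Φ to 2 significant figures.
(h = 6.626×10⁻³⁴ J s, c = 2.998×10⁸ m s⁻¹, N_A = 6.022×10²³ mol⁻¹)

Φ = 0.96

Product: 191 mg / 253.8 g mol⁻¹ = 7.526×10⁻⁴ mol.
Photon energy at 270 nm: hc/λ = (6.626×10⁻³⁴)(2.998×10⁸)/(270×10⁻⁹) = 7.357×10⁻¹⁹ J.
Energy delivered: (54.6 mW)(7140 s) = 389.8 J.
Photons incident: 389.8 / 7.357×10⁻¹⁹ = 5.298×10²⁰, i.e. 5.298×10²⁰/6.022×10²³ = 8.798×10⁻⁴ mol.
Fraction absorbed: 1 − 10^(−0.976) = 0.8943.
Photons absorbed: 0.8943 × 8.798×10⁻⁴ = 7.868×10⁻⁴ mol.
Φ = 7.526×10⁻⁴ mol / 7.868×10⁻⁴ mol photons = 0.96.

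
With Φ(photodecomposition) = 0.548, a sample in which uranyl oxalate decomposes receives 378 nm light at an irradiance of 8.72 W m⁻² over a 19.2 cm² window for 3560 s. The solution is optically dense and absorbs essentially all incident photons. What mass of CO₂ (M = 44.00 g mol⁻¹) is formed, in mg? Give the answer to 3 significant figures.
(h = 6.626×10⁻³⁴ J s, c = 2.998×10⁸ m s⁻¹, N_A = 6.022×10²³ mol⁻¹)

4.54 mg

Photon energy at 378 nm: hc/λ = (6.626×10⁻³⁴)(2.998×10⁸)/(378×10⁻⁹) = 5.255×10⁻¹⁹ J.
Energy delivered: (8.72 W m⁻²)(19.2×10⁻⁴ m²)(3560 s) = 59.60 J.
Photons incident: 59.60 / 5.255×10⁻¹⁹ = 1.134×10²⁰, i.e. 1.134×10²⁰/6.022×10²³ = 1.883×10⁻⁴ mol.
Product: Φ × n_abs = 0.548 × 1.883×10⁻⁴ = 1.032×10⁻⁴ mol.
Mass: 1.032×10⁻⁴ × 44.00 = 0.004541 g = 4.54 mg.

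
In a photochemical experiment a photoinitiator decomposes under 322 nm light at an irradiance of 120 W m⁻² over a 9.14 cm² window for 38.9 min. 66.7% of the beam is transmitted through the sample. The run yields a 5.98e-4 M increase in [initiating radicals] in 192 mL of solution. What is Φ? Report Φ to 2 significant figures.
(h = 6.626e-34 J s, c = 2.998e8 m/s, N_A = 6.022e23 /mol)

Φ = 0.50

Product: (5.98e-4 M)(0.192 L) = 1.148e-4 mol.
Photon energy at 322 nm: hc/λ = (6.626e-34)(2.998e8)/(322e-9) = 6.169e-19 J.
Energy delivered: (120 W m⁻²)(9.14e-4 m²)(2334 s) = 256.0 J.
Photons incident: 256.0 / 6.169e-19 = 4.150e20, i.e. 4.150e20/6.022e23 = 6.891e-4 mol.
Fraction absorbed: 1 − 66.7/100 = 0.3330.
Photons absorbed: 0.3330 × 6.891e-4 = 2.295e-4 mol.
Φ = 1.148e-4 mol / 2.295e-4 mol photons = 0.50.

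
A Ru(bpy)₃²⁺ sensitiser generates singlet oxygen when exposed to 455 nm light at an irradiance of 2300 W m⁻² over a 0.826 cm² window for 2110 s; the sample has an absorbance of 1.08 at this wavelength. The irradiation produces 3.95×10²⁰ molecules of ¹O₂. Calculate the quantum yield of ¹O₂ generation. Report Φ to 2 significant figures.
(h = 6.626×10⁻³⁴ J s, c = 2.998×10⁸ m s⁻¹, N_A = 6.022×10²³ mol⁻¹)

Φ = 0.47

Product: 3.95×10²⁰ / 6.022×10²³ = 6.559×10⁻⁴ mol.
Photon energy at 455 nm: hc/λ = (6.626×10⁻³⁴)(2.998×10⁸)/(455×10⁻⁹) = 4.366×10⁻¹⁹ J.
Energy delivered: (2300 W m⁻²)(0.826×10⁻⁴ m²)(2110 s) = 400.9 J.
Photons incident: 400.9 / 4.366×10⁻¹⁹ = 9.182×10²⁰, i.e. 9.182×10²⁰/6.022×10²³ = 0.001525 mol.
Fraction absorbed: 1 − 10^(−1.08) = 0.9168.
Photons absorbed: 0.9168 × 0.001525 = 0.001398 mol.
Φ = 6.559×10⁻⁴ mol / 0.001398 mol photons = 0.47.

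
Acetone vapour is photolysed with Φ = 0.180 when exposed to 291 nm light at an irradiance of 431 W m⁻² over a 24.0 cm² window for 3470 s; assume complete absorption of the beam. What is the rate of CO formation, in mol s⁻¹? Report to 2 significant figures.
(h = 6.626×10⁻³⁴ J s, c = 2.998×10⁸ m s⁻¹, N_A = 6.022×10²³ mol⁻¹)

Photon energy at 291 nm: hc/λ = (6.626×10⁻³⁴)(2.998×10⁸)/(291×10⁻⁹) = 6.826×10⁻¹⁹ J.
Energy delivered: (431 W m⁻²)(24.0×10⁻⁴ m²)(3470 s) = 3589 J.
Photons incident: 3589 / 6.826×10⁻¹⁹ = 5.258×10²¹, i.e. 5.258×10²¹/6.022×10²³ = 0.008731 mol.
Product formed: 0.180 × 0.008731 = 0.001572 mol.
Rate: 0.001572 / 3470 s = 4.5×10⁻⁷ mol s⁻¹.

4.5×10⁻⁷ mol s⁻¹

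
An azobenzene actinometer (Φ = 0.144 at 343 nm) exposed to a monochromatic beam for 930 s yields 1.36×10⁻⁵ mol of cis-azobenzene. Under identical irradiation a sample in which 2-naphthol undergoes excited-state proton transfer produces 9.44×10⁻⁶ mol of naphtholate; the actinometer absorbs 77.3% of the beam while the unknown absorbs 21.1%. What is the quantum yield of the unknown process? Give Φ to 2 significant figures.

Φ = 0.37

Photons absorbed by the actinometer: 1.36×10⁻⁵ / 0.144 = 9.444×10⁻⁵ mol.
Incident flux: 9.444×10⁻⁵ / 0.773 = 1.222×10⁻⁴ einstein.
Absorbed by unknown: 0.211 × 1.222×10⁻⁴ = 2.578×10⁻⁵ mol.
Φ(unknown) = 9.44×10⁻⁶ / 2.578×10⁻⁵ = 0.37.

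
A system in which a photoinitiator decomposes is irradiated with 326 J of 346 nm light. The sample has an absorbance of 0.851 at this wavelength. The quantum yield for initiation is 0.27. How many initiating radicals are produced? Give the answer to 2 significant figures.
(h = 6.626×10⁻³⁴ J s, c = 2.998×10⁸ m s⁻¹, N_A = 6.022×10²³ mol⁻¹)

Photon energy at 346 nm: hc/λ = (6.626×10⁻³⁴)(2.998×10⁸)/(346×10⁻⁹) = 5.741×10⁻¹⁹ J.
Photons incident: 326 / 5.741×10⁻¹⁹ = 5.678×10²⁰, i.e. 5.678×10²⁰/6.022×10²³ = 9.429×10⁻⁴ mol.
Fraction absorbed: 1 − 10^(−0.851) = 0.8591.
Photons absorbed: 0.8591 × 9.429×10⁻⁴ = 8.100×10⁻⁴ mol.
Product: Φ × n_abs = 0.27 × 8.100×10⁻⁴ = 2.187×10⁻⁴ mol.
As a count: 2.187×10⁻⁴ × 6.022×10²³ = 1.3×10²⁰.

1.3×10²⁰ initiating radicals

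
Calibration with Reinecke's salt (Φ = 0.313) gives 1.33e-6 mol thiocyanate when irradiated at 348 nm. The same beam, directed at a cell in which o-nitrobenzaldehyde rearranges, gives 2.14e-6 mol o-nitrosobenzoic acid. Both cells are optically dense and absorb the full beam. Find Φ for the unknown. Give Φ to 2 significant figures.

Φ = 0.50

Photons absorbed by the actinometer: 1.33e-6 / 0.313 = 4.249e-6 mol.
Φ(unknown) = 2.14e-6 / 4.249e-6 = 0.50.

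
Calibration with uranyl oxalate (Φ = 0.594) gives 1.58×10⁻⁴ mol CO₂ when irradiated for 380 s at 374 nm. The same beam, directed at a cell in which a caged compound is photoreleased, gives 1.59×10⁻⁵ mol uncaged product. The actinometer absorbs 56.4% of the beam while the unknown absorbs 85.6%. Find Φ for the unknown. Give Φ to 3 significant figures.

Photons absorbed by the actinometer: 1.58×10⁻⁴ / 0.594 = 2.660×10⁻⁴ mol.
Incident flux: 2.660×10⁻⁴ / 0.564 = 4.716×10⁻⁴ einstein.
Absorbed by unknown: 0.856 × 4.716×10⁻⁴ = 4.037×10⁻⁴ mol.
Φ(unknown) = 1.59×10⁻⁵ / 4.037×10⁻⁴ = 0.0394.

Φ = 0.0394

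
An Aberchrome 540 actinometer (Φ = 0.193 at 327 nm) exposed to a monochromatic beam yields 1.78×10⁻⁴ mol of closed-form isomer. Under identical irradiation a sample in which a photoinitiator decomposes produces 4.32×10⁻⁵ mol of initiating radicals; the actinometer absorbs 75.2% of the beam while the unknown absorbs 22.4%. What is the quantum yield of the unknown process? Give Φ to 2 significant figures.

Φ = 0.16

Photons absorbed by the actinometer: 1.78×10⁻⁴ / 0.193 = 9.223×10⁻⁴ mol.
Incident flux: 9.223×10⁻⁴ / 0.752 = 0.001226 einstein.
Absorbed by unknown: 0.224 × 0.001226 = 2.746×10⁻⁴ mol.
Φ(unknown) = 4.32×10⁻⁵ / 2.746×10⁻⁴ = 0.16.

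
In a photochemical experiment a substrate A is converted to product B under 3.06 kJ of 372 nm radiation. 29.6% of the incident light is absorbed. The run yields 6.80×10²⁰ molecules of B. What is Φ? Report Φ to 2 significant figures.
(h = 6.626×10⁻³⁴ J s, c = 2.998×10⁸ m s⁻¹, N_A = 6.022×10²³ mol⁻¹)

Product: 6.80×10²⁰ / 6.022×10²³ = 0.001129 mol.
Photon energy at 372 nm: hc/λ = (6.626×10⁻³⁴)(2.998×10⁸)/(372×10⁻⁹) = 5.340×10⁻¹⁹ J.
Incident energy: 3.06 kJ = 3060 J.
Photons incident: 3060 / 5.340×10⁻¹⁹ = 5.730×10²¹, i.e. 5.730×10²¹/6.022×10²³ = 0.009515 mol.
Photons absorbed: 0.296 × 0.009515 = 0.002816 mol.
Φ = 0.001129 mol / 0.002816 mol photons = 0.40.

Φ = 0.40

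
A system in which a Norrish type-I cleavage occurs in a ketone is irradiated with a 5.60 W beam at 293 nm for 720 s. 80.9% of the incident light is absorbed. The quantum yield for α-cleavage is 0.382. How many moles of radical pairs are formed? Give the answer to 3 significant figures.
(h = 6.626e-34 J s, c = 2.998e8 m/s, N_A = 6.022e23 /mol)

0.00305 mol

Photon energy at 293 nm: hc/λ = (6.626e-34)(2.998e8)/(293e-9) = 6.780e-19 J.
Energy delivered: (5.60 W)(720 s) = 4032 J.
Photons incident: 4032 / 6.780e-19 = 5.947e21, i.e. 5.947e21/6.022e23 = 0.009875 mol.
Photons absorbed: 0.809 × 0.009875 = 0.007989 mol.
Product: Φ × n_abs = 0.382 × 0.007989 = 0.003052 mol.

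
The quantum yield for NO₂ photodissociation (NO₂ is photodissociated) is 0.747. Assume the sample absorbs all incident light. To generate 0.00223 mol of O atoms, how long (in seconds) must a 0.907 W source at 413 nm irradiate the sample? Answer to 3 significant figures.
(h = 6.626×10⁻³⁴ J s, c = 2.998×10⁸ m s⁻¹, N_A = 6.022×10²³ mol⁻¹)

Photons that must be absorbed: 0.00223 / 0.747 = 0.002985 mol.
Photon energy: hc/λ = 4.810×10⁻¹⁹ J; per mole, 2.897×10⁵ J mol⁻¹.
Energy required: 0.002985 × 2.897×10⁵ = 864.8 J.
Time: 864.8 J / 0.907 W = 953 s.

t ≈ 953 s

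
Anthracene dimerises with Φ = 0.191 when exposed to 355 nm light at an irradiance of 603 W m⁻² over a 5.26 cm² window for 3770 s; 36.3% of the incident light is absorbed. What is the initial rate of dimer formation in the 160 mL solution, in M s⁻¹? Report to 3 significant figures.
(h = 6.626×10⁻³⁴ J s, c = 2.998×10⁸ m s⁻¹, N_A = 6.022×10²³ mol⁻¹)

4.08×10⁻⁷ M s⁻¹

Photon energy at 355 nm: hc/λ = (6.626×10⁻³⁴)(2.998×10⁸)/(355×10⁻⁹) = 5.596×10⁻¹⁹ J.
Energy delivered: (603 W m⁻²)(5.26×10⁻⁴ m²)(3770 s) = 1196 J.
Photons incident: 1196 / 5.596×10⁻¹⁹ = 2.137×10²¹, i.e. 2.137×10²¹/6.022×10²³ = 0.003549 mol.
Photons absorbed: 0.363 × 0.003549 = 0.001288 mol.
Product formed: 0.191 × 0.001288 = 2.460×10⁻⁴ mol.
Rate: 2.460×10⁻⁴ mol / (3770 s × 0.16 L) = 4.08×10⁻⁷ M s⁻¹.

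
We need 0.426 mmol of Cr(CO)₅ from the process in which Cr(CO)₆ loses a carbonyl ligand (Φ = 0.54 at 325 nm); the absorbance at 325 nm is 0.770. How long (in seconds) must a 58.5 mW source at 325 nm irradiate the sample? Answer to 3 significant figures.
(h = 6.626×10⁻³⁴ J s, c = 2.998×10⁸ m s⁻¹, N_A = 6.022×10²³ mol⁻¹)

t ≈ 5980 s

Product: 0.426 mmol = 4.26×10⁻⁴ mol.
Photons that must be absorbed: 4.26×10⁻⁴ / 0.54 = 7.889×10⁻⁴ mol.
Fraction absorbed: 1 − 10^(−0.770) = 0.8302.
Incident photons needed: 7.889×10⁻⁴ / 0.8302 = 9.503×10⁻⁴ mol.
Photon energy: hc/λ = 6.112×10⁻¹⁹ J; per mole, 3.681×10⁵ J mol⁻¹.
Energy required: 9.503×10⁻⁴ × 3.681×10⁵ = 349.8 J.
Time: 349.8 J / 0.0585 W = 5980 s.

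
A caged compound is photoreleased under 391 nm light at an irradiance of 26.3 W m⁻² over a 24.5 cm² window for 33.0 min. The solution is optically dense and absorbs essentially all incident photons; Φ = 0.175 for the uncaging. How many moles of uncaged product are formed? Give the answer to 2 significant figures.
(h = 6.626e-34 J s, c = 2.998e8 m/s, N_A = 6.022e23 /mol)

Photon energy at 391 nm: hc/λ = (6.626e-34)(2.998e8)/(391e-9) = 5.080e-19 J.
Energy delivered: (26.3 W m⁻²)(24.5e-4 m²)(1980 s) = 127.6 J.
Photons incident: 127.6 / 5.080e-19 = 2.512e20, i.e. 2.512e20/6.022e23 = 4.171e-4 mol.
Product: Φ × n_abs = 0.175 × 4.171e-4 = 7.299e-5 mol.

7.3e-5 mol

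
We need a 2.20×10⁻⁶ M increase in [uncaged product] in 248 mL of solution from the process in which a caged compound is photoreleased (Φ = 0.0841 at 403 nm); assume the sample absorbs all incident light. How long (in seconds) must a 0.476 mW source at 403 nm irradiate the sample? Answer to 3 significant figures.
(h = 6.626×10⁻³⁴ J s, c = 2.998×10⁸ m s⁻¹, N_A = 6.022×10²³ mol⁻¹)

t ≈ 4050 s

Product: (2.20×10⁻⁶ M)(0.248 L) = 5.456×10⁻⁷ mol.
Photons that must be absorbed: 5.456×10⁻⁷ / 0.0841 = 6.488×10⁻⁶ mol.
Photon energy: hc/λ = 4.929×10⁻¹⁹ J; per mole, 2.968×10⁵ J mol⁻¹.
Energy required: 6.488×10⁻⁶ × 2.968×10⁵ = 1.926 J.
Time: 1.926 J / 0.000476 W = 4050 s.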